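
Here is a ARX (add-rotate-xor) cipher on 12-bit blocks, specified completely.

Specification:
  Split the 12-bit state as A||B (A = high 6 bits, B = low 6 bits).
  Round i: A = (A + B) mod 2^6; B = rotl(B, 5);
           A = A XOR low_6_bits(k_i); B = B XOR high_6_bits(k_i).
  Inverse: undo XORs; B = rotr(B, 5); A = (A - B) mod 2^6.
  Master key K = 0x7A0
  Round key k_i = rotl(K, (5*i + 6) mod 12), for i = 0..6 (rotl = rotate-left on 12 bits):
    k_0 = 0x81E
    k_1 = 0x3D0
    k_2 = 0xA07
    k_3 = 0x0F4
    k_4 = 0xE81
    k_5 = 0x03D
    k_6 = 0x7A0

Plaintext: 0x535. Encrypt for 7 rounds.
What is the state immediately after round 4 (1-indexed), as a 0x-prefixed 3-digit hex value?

s_0 = plaintext = 0x535
s_1 = Round(s_0, k_0) = 0x5DA
s_2 = Round(s_1, k_1) = 0x842
s_3 = Round(s_2, k_2) = 0x929
s_4 = Round(s_3, k_3) = 0xE77
s_5 = Round(s_4, k_4) = 0xC41
s_6 = Round(s_5, k_5) = 0x3E0
s_7 = Round(s_6, k_6) = 0x3CE

0xE77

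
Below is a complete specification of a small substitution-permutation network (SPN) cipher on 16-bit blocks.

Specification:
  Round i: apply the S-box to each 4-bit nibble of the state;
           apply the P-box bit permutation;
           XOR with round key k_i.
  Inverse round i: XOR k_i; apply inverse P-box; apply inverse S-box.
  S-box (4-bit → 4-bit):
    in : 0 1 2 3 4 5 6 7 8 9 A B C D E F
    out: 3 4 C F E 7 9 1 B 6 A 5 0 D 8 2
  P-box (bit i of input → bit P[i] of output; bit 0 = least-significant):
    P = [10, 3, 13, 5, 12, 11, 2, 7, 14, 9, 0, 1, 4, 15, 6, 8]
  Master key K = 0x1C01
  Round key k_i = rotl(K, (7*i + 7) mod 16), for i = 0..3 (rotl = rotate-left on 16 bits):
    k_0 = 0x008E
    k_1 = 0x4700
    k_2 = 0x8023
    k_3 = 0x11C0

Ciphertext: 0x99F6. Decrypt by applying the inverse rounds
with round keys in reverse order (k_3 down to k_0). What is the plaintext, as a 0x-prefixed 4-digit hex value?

s_0 = ciphertext = 0x99F6
s_1 = InvRound(s_0, k_3) = 0x0E9E
s_2 = InvRound(s_1, k_2) = 0x0948
s_3 = InvRound(s_2, k_1) = 0x10F0
s_4 = InvRound(s_3, k_0) = 0xBEBA

0xBEBA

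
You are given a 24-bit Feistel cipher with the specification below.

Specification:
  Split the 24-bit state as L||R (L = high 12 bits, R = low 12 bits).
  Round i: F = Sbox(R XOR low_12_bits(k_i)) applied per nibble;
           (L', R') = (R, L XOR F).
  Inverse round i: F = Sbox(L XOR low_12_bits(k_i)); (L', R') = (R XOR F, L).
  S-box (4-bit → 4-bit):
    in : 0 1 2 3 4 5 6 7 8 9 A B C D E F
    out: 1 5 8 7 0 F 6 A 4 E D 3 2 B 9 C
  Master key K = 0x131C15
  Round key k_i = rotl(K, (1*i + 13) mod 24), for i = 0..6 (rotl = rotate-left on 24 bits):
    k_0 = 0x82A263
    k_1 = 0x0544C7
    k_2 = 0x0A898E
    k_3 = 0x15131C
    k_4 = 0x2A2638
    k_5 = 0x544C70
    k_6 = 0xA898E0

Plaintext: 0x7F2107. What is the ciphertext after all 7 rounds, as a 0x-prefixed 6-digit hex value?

s_0 = plaintext = 0x7F2107
s_1 = Round(s_0, k_0) = 0x107092
s_2 = Round(s_1, k_1) = 0x0921F8
s_3 = Round(s_2, k_2) = 0x1F8434
s_4 = Round(s_3, k_3) = 0x434B7C
s_5 = Round(s_4, k_4) = 0xB7CF34
s_6 = Round(s_5, k_5) = 0xF34C7C
s_7 = Round(s_6, k_6) = 0xC7CFD6

0xC7CFD6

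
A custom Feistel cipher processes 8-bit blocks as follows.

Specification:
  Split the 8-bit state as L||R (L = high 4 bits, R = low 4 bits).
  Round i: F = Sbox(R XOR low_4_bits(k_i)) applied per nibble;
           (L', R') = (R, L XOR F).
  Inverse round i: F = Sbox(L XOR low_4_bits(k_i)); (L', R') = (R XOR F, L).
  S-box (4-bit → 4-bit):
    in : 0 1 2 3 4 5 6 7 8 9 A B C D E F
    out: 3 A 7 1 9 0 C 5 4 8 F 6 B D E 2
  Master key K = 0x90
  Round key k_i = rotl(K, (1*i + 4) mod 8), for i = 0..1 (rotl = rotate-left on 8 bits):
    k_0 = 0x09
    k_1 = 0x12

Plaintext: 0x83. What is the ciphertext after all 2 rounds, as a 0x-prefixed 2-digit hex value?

0x73

s_0 = plaintext = 0x83
s_1 = Round(s_0, k_0) = 0x37
s_2 = Round(s_1, k_1) = 0x73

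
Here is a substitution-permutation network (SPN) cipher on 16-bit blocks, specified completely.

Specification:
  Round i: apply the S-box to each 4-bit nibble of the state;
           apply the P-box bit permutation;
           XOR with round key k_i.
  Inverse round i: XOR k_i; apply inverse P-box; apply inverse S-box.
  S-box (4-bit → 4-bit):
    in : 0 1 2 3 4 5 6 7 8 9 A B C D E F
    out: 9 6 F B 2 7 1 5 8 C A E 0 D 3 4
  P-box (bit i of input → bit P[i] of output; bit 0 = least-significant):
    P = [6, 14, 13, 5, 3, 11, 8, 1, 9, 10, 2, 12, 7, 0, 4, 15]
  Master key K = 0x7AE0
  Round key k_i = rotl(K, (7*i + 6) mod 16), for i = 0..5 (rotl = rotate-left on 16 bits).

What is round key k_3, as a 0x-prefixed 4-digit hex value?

K = 0x7AE0
k_0 = rotl(K, (7*0+6) mod 16) = rotl(K, 6) = 0xB81E
k_1 = rotl(K, (7*1+6) mod 16) = rotl(K, 13) = 0x0F5C
k_2 = rotl(K, (7*2+6) mod 16) = rotl(K, 4) = 0xAE07
k_3 = rotl(K, (7*3+6) mod 16) = rotl(K, 11) = 0x03D7

0x03D7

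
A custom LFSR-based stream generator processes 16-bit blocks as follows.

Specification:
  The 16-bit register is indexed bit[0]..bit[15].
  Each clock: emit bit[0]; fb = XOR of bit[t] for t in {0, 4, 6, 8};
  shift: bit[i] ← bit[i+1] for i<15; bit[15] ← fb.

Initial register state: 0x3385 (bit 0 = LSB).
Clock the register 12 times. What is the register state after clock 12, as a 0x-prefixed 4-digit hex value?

0x0403

reg_0 = 0x3385
clock 1: out=1, reg = 0x19C2
clock 2: out=0, reg = 0x0CE1
clock 3: out=1, reg = 0x0670
clock 4: out=0, reg = 0x0338
clock 5: out=0, reg = 0x019C
clock 6: out=0, reg = 0x00CE
clock 7: out=0, reg = 0x8067
clock 8: out=1, reg = 0x4033
clock 9: out=1, reg = 0x2019
clock 10: out=1, reg = 0x100C
clock 11: out=0, reg = 0x0806
clock 12: out=0, reg = 0x0403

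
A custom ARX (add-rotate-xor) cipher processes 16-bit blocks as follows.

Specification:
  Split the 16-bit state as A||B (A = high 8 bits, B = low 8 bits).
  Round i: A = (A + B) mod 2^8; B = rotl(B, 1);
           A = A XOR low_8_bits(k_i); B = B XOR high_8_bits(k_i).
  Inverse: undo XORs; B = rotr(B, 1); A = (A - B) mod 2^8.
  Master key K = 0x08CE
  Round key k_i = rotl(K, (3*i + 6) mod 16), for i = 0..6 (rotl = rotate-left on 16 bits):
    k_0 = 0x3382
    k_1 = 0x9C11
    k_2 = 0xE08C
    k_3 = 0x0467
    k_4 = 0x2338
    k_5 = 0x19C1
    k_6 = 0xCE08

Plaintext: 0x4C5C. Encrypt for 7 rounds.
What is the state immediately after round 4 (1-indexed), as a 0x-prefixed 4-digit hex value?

s_0 = plaintext = 0x4C5C
s_1 = Round(s_0, k_0) = 0x2A8B
s_2 = Round(s_1, k_1) = 0xA48B
s_3 = Round(s_2, k_2) = 0xA3F7
s_4 = Round(s_3, k_3) = 0xFDEB
s_5 = Round(s_4, k_4) = 0xD0F4
s_6 = Round(s_5, k_5) = 0x05F0
s_7 = Round(s_6, k_6) = 0xFD2F

0xFDEB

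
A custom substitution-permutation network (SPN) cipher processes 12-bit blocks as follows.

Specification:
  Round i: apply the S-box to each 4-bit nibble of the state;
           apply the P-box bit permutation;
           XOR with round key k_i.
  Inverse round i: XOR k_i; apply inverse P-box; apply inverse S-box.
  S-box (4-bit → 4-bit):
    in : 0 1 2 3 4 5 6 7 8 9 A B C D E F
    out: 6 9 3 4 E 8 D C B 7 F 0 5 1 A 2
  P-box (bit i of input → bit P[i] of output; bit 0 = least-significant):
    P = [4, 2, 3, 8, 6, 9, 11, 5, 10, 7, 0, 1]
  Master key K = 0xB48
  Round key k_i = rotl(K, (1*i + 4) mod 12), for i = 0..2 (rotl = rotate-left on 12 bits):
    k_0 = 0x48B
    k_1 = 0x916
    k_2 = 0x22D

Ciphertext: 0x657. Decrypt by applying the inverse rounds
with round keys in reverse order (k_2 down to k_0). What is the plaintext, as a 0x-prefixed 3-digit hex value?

0xF56

s_0 = ciphertext = 0x657
s_1 = InvRound(s_0, k_2) = 0x11C
s_2 = InvRound(s_1, k_1) = 0x533
s_3 = InvRound(s_2, k_0) = 0xF56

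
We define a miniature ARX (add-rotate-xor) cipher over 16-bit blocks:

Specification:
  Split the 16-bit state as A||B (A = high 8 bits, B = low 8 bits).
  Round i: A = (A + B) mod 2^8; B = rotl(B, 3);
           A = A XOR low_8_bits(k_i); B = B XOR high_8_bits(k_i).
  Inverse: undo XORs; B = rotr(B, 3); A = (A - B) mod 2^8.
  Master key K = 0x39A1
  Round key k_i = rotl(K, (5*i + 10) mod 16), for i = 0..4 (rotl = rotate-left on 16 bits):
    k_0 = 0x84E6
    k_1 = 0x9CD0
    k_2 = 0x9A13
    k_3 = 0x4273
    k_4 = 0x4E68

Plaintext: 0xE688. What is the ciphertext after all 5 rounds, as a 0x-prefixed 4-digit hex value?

0x24CF

s_0 = plaintext = 0xE688
s_1 = Round(s_0, k_0) = 0x88C0
s_2 = Round(s_1, k_1) = 0x989A
s_3 = Round(s_2, k_2) = 0x214E
s_4 = Round(s_3, k_3) = 0x1C30
s_5 = Round(s_4, k_4) = 0x24CF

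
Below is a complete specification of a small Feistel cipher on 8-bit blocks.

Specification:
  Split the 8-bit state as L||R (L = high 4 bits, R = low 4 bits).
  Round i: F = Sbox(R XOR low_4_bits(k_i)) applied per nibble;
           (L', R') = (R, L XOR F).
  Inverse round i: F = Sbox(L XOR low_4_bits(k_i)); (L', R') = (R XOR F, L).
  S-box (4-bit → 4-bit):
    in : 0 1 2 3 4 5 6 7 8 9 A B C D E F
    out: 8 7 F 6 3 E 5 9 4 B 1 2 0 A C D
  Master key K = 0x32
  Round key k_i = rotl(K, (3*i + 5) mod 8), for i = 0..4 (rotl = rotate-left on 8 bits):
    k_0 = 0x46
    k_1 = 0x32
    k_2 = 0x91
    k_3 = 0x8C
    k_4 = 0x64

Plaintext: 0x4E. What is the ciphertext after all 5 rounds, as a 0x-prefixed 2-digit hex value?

s_0 = plaintext = 0x4E
s_1 = Round(s_0, k_0) = 0xE0
s_2 = Round(s_1, k_1) = 0x01
s_3 = Round(s_2, k_2) = 0x18
s_4 = Round(s_3, k_3) = 0x82
s_5 = Round(s_4, k_4) = 0x2D

0x2D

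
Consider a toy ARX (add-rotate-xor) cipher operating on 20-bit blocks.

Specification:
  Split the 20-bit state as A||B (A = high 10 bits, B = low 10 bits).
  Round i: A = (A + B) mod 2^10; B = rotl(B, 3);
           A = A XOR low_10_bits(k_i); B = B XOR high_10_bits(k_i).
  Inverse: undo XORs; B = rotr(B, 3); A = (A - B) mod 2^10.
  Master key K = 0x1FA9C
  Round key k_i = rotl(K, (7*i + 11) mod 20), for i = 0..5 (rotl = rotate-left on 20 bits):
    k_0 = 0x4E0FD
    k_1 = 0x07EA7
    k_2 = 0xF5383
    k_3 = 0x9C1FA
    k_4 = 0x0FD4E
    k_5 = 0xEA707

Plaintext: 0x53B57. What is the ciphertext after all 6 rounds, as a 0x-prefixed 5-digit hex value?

0xC1B3C

s_0 = plaintext = 0x53B57
s_1 = Round(s_0, k_0) = 0x16386
s_2 = Round(s_1, k_1) = 0x5E428
s_3 = Round(s_2, k_2) = 0x88A94
s_4 = Round(s_3, k_3) = 0x532D5
s_5 = Round(s_4, k_4) = 0x5BE92
s_6 = Round(s_5, k_5) = 0xC1B3C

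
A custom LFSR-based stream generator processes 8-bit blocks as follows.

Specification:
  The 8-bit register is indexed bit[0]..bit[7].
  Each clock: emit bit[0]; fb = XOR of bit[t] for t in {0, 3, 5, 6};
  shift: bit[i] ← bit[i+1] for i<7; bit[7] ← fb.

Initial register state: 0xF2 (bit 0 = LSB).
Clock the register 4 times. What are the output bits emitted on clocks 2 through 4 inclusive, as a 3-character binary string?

100

reg_0 = 0xF2
clock 1: out=0, reg = 0x79
clock 2: out=1, reg = 0x3C
clock 3: out=0, reg = 0x1E
clock 4: out=0, reg = 0x8F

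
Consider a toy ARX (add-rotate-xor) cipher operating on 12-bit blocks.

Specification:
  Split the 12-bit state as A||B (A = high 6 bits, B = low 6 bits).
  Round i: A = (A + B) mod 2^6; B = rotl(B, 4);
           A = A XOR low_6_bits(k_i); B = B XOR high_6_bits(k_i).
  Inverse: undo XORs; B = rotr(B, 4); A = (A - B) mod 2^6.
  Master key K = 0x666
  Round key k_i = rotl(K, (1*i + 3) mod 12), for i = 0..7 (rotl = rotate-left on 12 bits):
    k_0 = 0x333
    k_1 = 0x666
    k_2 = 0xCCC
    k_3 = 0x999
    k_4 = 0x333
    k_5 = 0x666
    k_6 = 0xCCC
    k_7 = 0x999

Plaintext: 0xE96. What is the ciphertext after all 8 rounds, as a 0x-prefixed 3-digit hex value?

0x616

s_0 = plaintext = 0xE96
s_1 = Round(s_0, k_0) = 0x8E9
s_2 = Round(s_1, k_1) = 0xA83
s_3 = Round(s_2, k_2) = 0x843
s_4 = Round(s_3, k_3) = 0xF56
s_5 = Round(s_4, k_4) = 0x829
s_6 = Round(s_5, k_5) = 0xBC3
s_7 = Round(s_6, k_6) = 0xF83
s_8 = Round(s_7, k_7) = 0x616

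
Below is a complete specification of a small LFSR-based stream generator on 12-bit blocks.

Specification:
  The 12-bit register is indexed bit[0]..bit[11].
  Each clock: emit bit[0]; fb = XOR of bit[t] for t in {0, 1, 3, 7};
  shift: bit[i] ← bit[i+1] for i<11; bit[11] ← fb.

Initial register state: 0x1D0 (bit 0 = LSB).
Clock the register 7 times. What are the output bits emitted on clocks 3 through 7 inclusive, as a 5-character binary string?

reg_0 = 0x1D0
clock 1: out=0, reg = 0x8E8
clock 2: out=0, reg = 0x474
clock 3: out=0, reg = 0x23A
clock 4: out=0, reg = 0x11D
clock 5: out=1, reg = 0x08E
clock 6: out=0, reg = 0x847
clock 7: out=1, reg = 0x423

00101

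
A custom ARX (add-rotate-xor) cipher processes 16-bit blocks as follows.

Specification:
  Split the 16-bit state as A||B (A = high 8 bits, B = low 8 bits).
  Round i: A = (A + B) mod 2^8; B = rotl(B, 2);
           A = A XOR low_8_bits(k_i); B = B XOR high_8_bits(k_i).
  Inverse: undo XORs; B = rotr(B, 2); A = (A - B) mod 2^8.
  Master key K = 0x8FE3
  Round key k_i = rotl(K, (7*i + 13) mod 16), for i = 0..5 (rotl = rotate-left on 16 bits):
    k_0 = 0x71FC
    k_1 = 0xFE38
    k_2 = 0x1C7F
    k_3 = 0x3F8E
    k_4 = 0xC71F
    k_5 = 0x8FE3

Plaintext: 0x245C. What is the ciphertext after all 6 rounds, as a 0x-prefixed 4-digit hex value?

0x799A

s_0 = plaintext = 0x245C
s_1 = Round(s_0, k_0) = 0x7C00
s_2 = Round(s_1, k_1) = 0x44FE
s_3 = Round(s_2, k_2) = 0x3DE7
s_4 = Round(s_3, k_3) = 0xAAA0
s_5 = Round(s_4, k_4) = 0x5545
s_6 = Round(s_5, k_5) = 0x799A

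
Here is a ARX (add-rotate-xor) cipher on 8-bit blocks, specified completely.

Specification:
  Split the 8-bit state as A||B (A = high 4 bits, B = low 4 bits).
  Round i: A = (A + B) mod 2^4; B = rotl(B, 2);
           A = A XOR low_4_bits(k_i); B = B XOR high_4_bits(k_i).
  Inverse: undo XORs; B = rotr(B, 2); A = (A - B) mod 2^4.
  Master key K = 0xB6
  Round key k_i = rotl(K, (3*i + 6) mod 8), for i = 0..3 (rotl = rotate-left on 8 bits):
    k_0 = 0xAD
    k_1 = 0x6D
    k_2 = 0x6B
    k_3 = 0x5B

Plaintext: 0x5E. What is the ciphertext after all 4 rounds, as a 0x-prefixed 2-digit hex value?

s_0 = plaintext = 0x5E
s_1 = Round(s_0, k_0) = 0xE1
s_2 = Round(s_1, k_1) = 0x22
s_3 = Round(s_2, k_2) = 0xFE
s_4 = Round(s_3, k_3) = 0x6E

0x6E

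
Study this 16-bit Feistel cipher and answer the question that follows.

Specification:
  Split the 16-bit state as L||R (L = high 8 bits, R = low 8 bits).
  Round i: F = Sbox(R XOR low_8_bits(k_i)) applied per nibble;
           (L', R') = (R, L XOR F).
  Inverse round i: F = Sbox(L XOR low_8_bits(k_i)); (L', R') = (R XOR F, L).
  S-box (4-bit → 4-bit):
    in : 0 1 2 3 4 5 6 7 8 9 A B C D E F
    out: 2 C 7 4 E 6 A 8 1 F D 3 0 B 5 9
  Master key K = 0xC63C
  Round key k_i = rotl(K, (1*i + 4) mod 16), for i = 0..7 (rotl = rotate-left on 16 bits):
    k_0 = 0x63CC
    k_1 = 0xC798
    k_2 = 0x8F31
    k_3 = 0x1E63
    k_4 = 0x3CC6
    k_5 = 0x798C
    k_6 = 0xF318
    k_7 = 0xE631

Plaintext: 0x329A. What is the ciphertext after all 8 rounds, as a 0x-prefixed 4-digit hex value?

s_0 = plaintext = 0x329A
s_1 = Round(s_0, k_0) = 0x9A58
s_2 = Round(s_1, k_1) = 0x5898
s_3 = Round(s_2, k_2) = 0x9887
s_4 = Round(s_3, k_3) = 0x87C6
s_5 = Round(s_4, k_4) = 0xC6A5
s_6 = Round(s_5, k_5) = 0xA5B9
s_7 = Round(s_6, k_6) = 0xB979
s_8 = Round(s_7, k_7) = 0x7958

0x7958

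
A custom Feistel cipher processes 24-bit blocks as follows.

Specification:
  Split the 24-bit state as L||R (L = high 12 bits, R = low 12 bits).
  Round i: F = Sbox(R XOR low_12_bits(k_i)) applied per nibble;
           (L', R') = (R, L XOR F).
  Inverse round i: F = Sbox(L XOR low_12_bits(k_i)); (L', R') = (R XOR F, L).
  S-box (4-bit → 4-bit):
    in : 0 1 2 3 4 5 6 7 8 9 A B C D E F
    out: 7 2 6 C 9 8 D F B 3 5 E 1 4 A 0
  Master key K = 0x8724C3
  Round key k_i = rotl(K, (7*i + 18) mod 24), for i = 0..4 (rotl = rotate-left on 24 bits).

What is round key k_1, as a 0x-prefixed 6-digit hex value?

K = 0x8724C3
k_0 = rotl(K, (7*0+18) mod 24) = rotl(K, 18) = 0x0E1C93
k_1 = rotl(K, (7*1+18) mod 24) = rotl(K, 1) = 0x0E4987

0x0E4987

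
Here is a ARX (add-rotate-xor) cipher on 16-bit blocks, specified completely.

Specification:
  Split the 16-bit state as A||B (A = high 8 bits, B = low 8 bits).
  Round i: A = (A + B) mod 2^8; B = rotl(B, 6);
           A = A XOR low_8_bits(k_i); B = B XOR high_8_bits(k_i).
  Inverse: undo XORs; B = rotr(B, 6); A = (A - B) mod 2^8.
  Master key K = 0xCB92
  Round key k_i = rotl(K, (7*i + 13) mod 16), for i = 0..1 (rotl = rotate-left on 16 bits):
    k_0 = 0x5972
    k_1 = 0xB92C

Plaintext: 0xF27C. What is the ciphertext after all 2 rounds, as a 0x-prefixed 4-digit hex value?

s_0 = plaintext = 0xF27C
s_1 = Round(s_0, k_0) = 0x1C46
s_2 = Round(s_1, k_1) = 0x4E28

0x4E28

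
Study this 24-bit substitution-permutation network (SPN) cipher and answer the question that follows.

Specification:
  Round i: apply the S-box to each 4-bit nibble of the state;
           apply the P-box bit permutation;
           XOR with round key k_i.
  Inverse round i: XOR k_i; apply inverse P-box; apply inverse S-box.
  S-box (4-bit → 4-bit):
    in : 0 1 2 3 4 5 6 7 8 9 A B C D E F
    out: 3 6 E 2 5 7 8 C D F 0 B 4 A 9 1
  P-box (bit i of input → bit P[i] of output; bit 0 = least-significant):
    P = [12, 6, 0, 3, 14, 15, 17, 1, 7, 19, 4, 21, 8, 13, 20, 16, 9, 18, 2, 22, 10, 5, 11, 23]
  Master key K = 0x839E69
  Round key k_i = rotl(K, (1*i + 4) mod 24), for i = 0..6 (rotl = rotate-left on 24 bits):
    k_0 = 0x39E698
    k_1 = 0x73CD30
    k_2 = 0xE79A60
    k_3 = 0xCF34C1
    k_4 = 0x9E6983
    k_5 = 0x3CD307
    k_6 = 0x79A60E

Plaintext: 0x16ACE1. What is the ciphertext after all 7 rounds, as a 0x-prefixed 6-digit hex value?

0x997534

s_0 = plaintext = 0x16ACE1
s_1 = Round(s_0, k_0) = 0x79AEEB
s_2 = Round(s_1, k_1) = 0x9797FE
s_3 = Round(s_2, k_2) = 0x16E75C
s_4 = Round(s_3, k_3) = 0xACFDF0
s_5 = Round(s_4, k_4) = 0xB638C7
s_6 = Round(s_5, k_5) = 0xDEF7BE
s_7 = Round(s_6, k_6) = 0x997534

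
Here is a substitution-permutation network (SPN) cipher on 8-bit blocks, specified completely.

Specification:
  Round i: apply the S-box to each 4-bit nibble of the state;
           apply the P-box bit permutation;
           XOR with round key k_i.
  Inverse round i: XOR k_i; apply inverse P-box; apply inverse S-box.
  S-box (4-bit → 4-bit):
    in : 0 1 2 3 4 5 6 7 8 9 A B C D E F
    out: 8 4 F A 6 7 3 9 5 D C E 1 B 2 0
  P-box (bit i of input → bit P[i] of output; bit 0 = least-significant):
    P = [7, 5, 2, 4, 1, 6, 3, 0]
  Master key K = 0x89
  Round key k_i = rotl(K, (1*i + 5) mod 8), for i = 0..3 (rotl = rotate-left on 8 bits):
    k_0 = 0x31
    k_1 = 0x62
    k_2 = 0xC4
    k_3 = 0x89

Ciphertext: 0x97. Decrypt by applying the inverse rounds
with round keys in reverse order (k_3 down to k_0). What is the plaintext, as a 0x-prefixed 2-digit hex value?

0x6F

s_0 = ciphertext = 0x97
s_1 = InvRound(s_0, k_3) = 0x8A
s_2 = InvRound(s_1, k_2) = 0x51
s_3 = InvRound(s_2, k_1) = 0x73
s_4 = InvRound(s_3, k_0) = 0x6F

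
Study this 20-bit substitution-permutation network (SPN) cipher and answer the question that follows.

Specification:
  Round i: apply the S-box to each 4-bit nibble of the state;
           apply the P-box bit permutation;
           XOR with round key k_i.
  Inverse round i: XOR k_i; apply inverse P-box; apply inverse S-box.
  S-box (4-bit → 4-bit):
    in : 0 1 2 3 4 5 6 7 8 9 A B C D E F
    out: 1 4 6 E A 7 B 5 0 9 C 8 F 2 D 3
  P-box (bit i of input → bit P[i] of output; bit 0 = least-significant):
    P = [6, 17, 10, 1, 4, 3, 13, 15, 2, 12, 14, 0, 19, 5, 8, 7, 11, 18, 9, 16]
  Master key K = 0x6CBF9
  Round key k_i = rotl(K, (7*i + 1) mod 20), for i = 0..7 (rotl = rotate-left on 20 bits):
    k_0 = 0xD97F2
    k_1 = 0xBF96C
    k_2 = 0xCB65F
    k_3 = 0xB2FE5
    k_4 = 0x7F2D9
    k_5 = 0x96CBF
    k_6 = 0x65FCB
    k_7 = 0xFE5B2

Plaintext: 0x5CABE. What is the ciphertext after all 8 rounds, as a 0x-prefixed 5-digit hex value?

0x6D593

s_0 = plaintext = 0x5CABE
s_1 = Round(s_0, k_0) = 0x15811
s_2 = Round(s_1, k_1) = 0x3DE4C
s_3 = Round(s_2, k_2) = 0xB7030
s_4 = Round(s_3, k_3) = 0x28EA9
s_5 = Round(s_4, k_4) = 0x3109E
s_6 = Round(s_5, k_5) = 0xCEBE9
s_7 = Round(s_6, k_6) = 0xBF418
s_8 = Round(s_7, k_7) = 0x6D593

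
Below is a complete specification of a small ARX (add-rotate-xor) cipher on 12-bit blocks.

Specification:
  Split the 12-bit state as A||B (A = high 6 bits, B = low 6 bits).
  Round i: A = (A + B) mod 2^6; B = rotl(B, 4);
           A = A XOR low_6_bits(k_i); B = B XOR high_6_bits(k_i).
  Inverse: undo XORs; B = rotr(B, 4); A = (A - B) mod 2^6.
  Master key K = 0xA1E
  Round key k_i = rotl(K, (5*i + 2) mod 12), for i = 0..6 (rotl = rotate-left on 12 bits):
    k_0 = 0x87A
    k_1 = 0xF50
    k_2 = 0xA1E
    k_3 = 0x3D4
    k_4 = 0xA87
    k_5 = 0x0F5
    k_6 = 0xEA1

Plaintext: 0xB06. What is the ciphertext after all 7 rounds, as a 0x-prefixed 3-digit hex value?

s_0 = plaintext = 0xB06
s_1 = Round(s_0, k_0) = 0x200
s_2 = Round(s_1, k_1) = 0x63D
s_3 = Round(s_2, k_2) = 0x2F7
s_4 = Round(s_3, k_3) = 0x5B2
s_5 = Round(s_4, k_4) = 0x3C6
s_6 = Round(s_5, k_5) = 0x822
s_7 = Round(s_6, k_6) = 0x8D2

0x8D2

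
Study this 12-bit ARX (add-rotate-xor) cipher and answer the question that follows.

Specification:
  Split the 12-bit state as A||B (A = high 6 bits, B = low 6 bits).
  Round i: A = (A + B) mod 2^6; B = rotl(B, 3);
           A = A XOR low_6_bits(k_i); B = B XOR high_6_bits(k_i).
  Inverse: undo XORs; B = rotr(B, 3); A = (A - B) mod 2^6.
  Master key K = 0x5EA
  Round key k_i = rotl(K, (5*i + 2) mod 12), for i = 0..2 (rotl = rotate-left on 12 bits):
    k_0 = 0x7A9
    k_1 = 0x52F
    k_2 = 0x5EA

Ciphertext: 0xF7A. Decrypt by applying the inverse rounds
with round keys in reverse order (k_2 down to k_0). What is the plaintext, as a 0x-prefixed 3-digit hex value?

0x54A

s_0 = ciphertext = 0xF7A
s_1 = InvRound(s_0, k_2) = 0xAAD
s_2 = InvRound(s_1, k_1) = 0xD8F
s_3 = InvRound(s_2, k_0) = 0x54A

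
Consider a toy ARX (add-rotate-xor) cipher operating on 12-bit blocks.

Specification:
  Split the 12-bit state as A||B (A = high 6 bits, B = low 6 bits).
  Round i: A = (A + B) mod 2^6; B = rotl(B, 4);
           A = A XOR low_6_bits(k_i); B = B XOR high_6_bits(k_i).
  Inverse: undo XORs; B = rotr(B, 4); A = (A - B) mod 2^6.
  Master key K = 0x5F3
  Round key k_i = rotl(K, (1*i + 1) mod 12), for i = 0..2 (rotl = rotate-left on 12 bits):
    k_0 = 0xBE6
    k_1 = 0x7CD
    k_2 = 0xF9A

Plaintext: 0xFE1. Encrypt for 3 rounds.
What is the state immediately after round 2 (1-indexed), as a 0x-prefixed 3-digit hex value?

s_0 = plaintext = 0xFE1
s_1 = Round(s_0, k_0) = 0x1B7
s_2 = Round(s_1, k_1) = 0xC22
s_3 = Round(s_2, k_2) = 0x216

0xC22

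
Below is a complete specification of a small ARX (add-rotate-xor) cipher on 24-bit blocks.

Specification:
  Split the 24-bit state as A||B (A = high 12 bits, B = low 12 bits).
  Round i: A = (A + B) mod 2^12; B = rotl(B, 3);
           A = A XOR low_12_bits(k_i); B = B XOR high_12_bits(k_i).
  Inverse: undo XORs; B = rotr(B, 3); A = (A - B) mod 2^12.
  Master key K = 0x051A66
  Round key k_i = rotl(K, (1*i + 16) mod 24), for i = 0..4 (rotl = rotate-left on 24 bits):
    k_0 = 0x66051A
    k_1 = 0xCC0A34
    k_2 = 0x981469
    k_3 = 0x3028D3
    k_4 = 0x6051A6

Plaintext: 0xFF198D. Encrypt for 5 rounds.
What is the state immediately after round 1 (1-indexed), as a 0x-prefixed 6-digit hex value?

s_0 = plaintext = 0xFF198D
s_1 = Round(s_0, k_0) = 0xC64A0C
s_2 = Round(s_1, k_1) = 0xC44CA5
s_3 = Round(s_2, k_2) = 0xC80CAF
s_4 = Round(s_3, k_3) = 0x1FC67C
s_5 = Round(s_4, k_4) = 0x9DE5E6

0xC64A0C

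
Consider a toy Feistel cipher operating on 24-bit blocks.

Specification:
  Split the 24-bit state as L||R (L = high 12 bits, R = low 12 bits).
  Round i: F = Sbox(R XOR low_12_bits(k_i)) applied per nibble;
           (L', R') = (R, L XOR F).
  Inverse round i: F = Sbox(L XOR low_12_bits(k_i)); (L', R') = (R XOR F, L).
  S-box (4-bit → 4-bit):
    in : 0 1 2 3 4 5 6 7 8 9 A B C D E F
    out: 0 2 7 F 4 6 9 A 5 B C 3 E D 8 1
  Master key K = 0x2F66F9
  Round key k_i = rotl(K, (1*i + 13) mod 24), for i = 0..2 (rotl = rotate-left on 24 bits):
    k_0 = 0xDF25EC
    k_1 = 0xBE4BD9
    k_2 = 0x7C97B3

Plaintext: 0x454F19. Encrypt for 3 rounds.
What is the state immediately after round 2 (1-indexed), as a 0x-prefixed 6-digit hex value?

0x8420AA

s_0 = plaintext = 0x454F19
s_1 = Round(s_0, k_0) = 0xF19842
s_2 = Round(s_1, k_1) = 0x8420AA
s_3 = Round(s_2, k_2) = 0x0AA269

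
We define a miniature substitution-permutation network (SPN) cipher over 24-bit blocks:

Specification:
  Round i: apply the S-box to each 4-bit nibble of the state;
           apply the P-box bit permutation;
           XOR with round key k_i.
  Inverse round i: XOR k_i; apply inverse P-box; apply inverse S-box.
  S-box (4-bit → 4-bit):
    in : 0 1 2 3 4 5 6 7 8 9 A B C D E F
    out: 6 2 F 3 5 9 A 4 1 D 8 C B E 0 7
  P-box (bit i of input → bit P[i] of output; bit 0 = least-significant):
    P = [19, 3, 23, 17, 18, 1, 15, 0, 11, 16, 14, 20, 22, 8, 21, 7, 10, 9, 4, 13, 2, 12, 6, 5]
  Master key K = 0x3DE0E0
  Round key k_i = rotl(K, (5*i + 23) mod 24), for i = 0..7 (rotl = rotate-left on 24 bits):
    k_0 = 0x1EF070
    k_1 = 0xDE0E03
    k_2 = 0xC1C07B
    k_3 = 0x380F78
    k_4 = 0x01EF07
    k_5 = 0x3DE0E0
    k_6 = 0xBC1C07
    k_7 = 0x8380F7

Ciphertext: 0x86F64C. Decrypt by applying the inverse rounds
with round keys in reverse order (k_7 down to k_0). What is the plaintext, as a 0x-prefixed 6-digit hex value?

0x089039

s_0 = ciphertext = 0x86F64C
s_1 = InvRound(s_0, k_7) = 0x62A0C1
s_2 = InvRound(s_1, k_6) = 0xF555F9
s_3 = InvRound(s_2, k_5) = 0x193EBF
s_4 = InvRound(s_3, k_4) = 0x676B73
s_5 = InvRound(s_4, k_3) = 0xE58DCC
s_6 = InvRound(s_5, k_2) = 0x54D4CE
s_7 = InvRound(s_6, k_1) = 0xF1A4B2
s_8 = InvRound(s_7, k_0) = 0x089039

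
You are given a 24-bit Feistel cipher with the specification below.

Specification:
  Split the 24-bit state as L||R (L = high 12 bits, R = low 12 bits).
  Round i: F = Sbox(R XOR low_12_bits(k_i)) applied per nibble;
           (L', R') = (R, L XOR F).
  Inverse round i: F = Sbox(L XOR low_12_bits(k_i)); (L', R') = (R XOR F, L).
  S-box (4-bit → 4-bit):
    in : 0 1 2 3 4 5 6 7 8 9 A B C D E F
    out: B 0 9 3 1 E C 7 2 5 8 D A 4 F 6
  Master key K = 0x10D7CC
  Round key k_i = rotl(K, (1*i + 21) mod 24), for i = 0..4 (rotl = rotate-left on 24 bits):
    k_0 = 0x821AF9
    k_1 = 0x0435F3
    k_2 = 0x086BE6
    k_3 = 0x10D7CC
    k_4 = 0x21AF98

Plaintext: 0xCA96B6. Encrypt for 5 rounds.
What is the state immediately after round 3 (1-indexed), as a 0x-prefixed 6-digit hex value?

0x5AC9A7

s_0 = plaintext = 0xCA96B6
s_1 = Round(s_0, k_0) = 0x6B66BF
s_2 = Round(s_1, k_1) = 0x6BF5AC
s_3 = Round(s_2, k_2) = 0x5AC9A7
s_4 = Round(s_3, k_3) = 0x9A7A61
s_5 = Round(s_4, k_4) = 0xA617C2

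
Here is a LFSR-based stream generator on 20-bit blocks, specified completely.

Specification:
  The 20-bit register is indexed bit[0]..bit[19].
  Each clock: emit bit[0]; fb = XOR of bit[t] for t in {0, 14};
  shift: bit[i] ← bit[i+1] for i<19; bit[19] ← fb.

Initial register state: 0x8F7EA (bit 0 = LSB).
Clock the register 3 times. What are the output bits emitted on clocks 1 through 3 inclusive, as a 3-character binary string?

reg_0 = 0x8F7EA
clock 1: out=0, reg = 0xC7BF5
clock 2: out=1, reg = 0x63DFA
clock 3: out=0, reg = 0x31EFD

010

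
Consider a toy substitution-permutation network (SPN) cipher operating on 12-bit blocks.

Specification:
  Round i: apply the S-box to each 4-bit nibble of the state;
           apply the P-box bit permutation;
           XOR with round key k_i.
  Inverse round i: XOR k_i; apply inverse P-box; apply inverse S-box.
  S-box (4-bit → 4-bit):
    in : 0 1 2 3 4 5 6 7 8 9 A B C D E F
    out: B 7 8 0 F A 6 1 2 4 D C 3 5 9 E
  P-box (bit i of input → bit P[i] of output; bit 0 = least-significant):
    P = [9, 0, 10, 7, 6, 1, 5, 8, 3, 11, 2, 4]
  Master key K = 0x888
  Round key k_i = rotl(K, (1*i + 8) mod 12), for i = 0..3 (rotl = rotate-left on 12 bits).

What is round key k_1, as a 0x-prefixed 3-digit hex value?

0x111

K = 0x888
k_0 = rotl(K, (1*0+8) mod 12) = rotl(K, 8) = 0x888
k_1 = rotl(K, (1*1+8) mod 12) = rotl(K, 9) = 0x111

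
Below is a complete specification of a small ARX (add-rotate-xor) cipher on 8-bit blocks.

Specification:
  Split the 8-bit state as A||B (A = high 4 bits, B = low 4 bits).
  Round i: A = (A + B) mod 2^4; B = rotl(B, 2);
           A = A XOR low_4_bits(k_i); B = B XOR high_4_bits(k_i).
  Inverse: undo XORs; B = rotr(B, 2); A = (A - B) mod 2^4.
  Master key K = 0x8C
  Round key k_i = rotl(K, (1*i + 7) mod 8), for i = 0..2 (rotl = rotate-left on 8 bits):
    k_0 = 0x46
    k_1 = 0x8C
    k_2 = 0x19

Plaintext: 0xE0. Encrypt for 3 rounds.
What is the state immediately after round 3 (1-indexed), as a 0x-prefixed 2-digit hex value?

0x07

s_0 = plaintext = 0xE0
s_1 = Round(s_0, k_0) = 0x84
s_2 = Round(s_1, k_1) = 0x09
s_3 = Round(s_2, k_2) = 0x07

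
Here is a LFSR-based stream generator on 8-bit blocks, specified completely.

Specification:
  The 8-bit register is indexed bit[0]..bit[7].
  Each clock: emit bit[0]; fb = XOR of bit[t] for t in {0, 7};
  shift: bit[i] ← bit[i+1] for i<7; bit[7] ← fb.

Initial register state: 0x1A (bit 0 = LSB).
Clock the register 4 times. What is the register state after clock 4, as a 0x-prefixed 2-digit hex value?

reg_0 = 0x1A
clock 1: out=0, reg = 0x0D
clock 2: out=1, reg = 0x86
clock 3: out=0, reg = 0xC3
clock 4: out=1, reg = 0x61

0x61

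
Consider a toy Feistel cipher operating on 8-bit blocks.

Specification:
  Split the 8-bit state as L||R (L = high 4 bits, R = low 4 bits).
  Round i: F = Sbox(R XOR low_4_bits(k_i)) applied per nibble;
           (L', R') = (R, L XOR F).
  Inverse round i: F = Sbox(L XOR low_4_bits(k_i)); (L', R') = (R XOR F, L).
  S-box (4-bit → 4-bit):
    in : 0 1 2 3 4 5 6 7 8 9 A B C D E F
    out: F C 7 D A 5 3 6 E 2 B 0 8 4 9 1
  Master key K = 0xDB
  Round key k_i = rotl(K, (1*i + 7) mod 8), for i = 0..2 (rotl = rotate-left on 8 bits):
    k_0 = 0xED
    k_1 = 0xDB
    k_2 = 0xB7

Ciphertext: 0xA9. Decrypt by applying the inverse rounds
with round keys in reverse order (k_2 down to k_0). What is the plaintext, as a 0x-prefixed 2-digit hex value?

0x79

s_0 = ciphertext = 0xA9
s_1 = InvRound(s_0, k_2) = 0xDA
s_2 = InvRound(s_1, k_1) = 0x9D
s_3 = InvRound(s_2, k_0) = 0x79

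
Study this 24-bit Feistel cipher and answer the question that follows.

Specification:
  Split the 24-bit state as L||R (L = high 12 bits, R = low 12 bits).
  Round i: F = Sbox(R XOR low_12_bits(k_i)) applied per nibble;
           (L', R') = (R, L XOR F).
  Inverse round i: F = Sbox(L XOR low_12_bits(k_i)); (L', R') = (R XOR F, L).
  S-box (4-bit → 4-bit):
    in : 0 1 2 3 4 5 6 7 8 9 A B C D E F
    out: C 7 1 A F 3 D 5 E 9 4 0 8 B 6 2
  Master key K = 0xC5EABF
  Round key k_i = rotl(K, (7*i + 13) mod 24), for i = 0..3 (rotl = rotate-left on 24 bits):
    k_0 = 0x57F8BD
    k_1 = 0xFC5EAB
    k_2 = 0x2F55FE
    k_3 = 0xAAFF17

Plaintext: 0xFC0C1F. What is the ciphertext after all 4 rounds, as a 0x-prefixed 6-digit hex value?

s_0 = plaintext = 0xFC0C1F
s_1 = Round(s_0, k_0) = 0xC1F081
s_2 = Round(s_1, k_1) = 0x081A0B
s_3 = Round(s_2, k_2) = 0xA0B2A2
s_4 = Round(s_3, k_3) = 0x2A2108

0x2A2108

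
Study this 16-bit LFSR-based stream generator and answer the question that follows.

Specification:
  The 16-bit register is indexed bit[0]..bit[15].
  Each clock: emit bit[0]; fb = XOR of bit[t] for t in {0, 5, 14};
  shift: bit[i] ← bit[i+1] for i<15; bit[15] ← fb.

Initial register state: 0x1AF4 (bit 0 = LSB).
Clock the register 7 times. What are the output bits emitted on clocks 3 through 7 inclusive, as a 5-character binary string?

reg_0 = 0x1AF4
clock 1: out=0, reg = 0x8D7A
clock 2: out=0, reg = 0xC6BD
clock 3: out=1, reg = 0xE35E
clock 4: out=0, reg = 0xF1AF
clock 5: out=1, reg = 0xF8D7
clock 6: out=1, reg = 0x7C6B
clock 7: out=1, reg = 0xBE35

10111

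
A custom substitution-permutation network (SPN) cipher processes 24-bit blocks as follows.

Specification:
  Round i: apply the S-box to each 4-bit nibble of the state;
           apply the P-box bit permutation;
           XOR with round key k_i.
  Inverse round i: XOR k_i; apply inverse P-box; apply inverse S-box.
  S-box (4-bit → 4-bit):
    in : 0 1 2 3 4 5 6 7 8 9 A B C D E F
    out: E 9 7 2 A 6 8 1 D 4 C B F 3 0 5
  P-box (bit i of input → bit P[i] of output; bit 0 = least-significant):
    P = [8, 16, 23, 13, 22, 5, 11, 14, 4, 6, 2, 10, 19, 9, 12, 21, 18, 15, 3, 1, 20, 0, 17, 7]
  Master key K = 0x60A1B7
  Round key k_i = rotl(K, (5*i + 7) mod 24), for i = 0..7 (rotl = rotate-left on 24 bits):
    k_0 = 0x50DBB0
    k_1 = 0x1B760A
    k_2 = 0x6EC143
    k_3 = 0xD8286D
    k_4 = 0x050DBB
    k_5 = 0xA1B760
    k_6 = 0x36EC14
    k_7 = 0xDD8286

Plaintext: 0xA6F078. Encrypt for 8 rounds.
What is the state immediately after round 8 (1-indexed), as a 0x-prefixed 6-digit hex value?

s_0 = plaintext = 0xA6F078
s_1 = Round(s_0, k_0) = 0x9AEE76
s_2 = Round(s_1, k_1) = 0x595600
s_3 = Round(s_2, k_2) = 0xEDBF6A
s_4 = Round(s_3, k_3) = 0x74CA79
s_5 = Round(s_4, k_4) = 0xFD9BBD
s_6 = Round(s_5, k_5) = 0xF66210
s_7 = Round(s_6, k_6) = 0xC58C42
s_8 = Round(s_7, k_7) = 0x66577B

0x66577B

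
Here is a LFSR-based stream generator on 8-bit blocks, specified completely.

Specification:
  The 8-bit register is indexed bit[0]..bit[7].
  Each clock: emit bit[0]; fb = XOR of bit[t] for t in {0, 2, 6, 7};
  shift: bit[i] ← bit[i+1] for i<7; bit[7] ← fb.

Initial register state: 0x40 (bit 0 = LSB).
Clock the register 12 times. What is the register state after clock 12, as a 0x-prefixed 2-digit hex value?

reg_0 = 0x40
clock 1: out=0, reg = 0xA0
clock 2: out=0, reg = 0xD0
clock 3: out=0, reg = 0x68
clock 4: out=0, reg = 0xB4
clock 5: out=0, reg = 0x5A
clock 6: out=0, reg = 0xAD
clock 7: out=1, reg = 0xD6
clock 8: out=0, reg = 0xEB
clock 9: out=1, reg = 0xF5
clock 10: out=1, reg = 0x7A
clock 11: out=0, reg = 0xBD
clock 12: out=1, reg = 0xDE

0xDE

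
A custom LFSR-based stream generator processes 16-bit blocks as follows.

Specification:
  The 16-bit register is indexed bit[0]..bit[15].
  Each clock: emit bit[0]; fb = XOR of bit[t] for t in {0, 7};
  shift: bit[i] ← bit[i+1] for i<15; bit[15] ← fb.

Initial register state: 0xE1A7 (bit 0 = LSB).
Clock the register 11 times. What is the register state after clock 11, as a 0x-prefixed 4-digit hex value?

reg_0 = 0xE1A7
clock 1: out=1, reg = 0x70D3
clock 2: out=1, reg = 0x3869
clock 3: out=1, reg = 0x9C34
clock 4: out=0, reg = 0x4E1A
clock 5: out=0, reg = 0x270D
clock 6: out=1, reg = 0x9386
clock 7: out=0, reg = 0xC9C3
clock 8: out=1, reg = 0x64E1
clock 9: out=1, reg = 0x3270
clock 10: out=0, reg = 0x1938
clock 11: out=0, reg = 0x0C9C

0x0C9C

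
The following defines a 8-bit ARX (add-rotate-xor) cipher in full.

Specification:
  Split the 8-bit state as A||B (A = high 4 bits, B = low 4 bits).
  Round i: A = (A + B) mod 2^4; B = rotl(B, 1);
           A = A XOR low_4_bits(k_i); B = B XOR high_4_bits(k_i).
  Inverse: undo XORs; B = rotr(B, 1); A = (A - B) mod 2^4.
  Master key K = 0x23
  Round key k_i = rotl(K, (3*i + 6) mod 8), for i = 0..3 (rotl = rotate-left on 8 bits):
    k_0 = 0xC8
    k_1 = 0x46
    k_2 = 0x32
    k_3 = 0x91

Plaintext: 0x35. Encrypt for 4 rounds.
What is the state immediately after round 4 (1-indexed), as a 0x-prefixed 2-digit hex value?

0xDD

s_0 = plaintext = 0x35
s_1 = Round(s_0, k_0) = 0x06
s_2 = Round(s_1, k_1) = 0x08
s_3 = Round(s_2, k_2) = 0xA2
s_4 = Round(s_3, k_3) = 0xDD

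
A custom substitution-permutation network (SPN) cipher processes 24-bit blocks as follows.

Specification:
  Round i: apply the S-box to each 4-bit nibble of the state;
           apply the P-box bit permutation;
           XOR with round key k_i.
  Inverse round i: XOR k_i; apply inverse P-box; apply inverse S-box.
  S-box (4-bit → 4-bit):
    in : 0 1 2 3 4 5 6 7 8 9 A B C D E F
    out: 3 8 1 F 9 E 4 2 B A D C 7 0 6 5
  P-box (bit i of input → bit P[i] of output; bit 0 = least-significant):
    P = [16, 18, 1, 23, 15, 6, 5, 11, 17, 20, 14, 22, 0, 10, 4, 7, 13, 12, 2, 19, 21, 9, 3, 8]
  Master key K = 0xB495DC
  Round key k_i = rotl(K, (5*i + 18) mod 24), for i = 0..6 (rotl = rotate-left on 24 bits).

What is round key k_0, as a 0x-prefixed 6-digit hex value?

K = 0xB495DC
k_0 = rotl(K, (5*0+18) mod 24) = rotl(K, 18) = 0x72D257

0x72D257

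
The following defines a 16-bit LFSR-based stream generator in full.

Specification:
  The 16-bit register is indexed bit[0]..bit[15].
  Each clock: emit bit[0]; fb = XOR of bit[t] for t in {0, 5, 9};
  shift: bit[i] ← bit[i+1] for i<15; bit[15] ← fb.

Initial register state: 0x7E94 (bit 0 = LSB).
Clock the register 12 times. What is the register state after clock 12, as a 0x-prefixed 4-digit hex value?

0xADF7

reg_0 = 0x7E94
clock 1: out=0, reg = 0xBF4A
clock 2: out=0, reg = 0xDFA5
clock 3: out=1, reg = 0xEFD2
clock 4: out=0, reg = 0xF7E9
clock 5: out=1, reg = 0xFBF4
clock 6: out=0, reg = 0x7DFA
clock 7: out=0, reg = 0xBEFD
clock 8: out=1, reg = 0xDF7E
clock 9: out=0, reg = 0x6FBF
clock 10: out=1, reg = 0xB7DF
clock 11: out=1, reg = 0x5BEF
clock 12: out=1, reg = 0xADF7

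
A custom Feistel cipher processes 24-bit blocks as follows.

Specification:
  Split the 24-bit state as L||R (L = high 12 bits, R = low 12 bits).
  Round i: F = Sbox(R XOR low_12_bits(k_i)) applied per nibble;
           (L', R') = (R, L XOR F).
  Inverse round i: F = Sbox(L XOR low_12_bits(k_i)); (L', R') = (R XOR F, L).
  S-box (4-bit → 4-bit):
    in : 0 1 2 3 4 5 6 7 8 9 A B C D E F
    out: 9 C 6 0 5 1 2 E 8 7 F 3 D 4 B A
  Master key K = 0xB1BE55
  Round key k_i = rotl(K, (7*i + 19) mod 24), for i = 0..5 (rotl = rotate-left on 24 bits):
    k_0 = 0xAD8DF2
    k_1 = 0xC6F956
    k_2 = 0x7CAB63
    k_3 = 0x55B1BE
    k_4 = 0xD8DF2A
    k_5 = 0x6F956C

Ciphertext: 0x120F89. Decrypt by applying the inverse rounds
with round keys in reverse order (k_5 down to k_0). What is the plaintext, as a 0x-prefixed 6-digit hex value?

0xECD26F

s_0 = ciphertext = 0x120F89
s_1 = InvRound(s_0, k_5) = 0xAD4120
s_2 = InvRound(s_1, k_4) = 0x08BAD4
s_3 = InvRound(s_2, k_3) = 0x6D508B
s_4 = InvRound(s_3, k_2) = 0x4B96D5
s_5 = InvRound(s_4, k_1) = 0x26F4B9
s_6 = InvRound(s_5, k_0) = 0xECD26F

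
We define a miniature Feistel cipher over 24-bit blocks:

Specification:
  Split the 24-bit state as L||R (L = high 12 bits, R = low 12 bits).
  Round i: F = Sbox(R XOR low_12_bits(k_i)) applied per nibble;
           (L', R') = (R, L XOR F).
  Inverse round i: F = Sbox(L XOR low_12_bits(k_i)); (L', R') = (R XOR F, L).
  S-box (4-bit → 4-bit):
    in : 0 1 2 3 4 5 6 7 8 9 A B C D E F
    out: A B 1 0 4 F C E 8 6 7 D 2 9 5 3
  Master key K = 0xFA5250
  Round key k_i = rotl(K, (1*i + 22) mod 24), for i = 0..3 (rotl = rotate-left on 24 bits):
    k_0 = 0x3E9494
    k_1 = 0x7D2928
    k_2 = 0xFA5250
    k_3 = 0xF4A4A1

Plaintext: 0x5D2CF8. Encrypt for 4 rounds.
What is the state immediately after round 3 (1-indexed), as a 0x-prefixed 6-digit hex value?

s_0 = plaintext = 0x5D2CF8
s_1 = Round(s_0, k_0) = 0xCF8D10
s_2 = Round(s_1, k_1) = 0xD108F0
s_3 = Round(s_2, k_2) = 0x8F0A6A
s_4 = Round(s_3, k_3) = 0xA6ADDD

0x8F0A6A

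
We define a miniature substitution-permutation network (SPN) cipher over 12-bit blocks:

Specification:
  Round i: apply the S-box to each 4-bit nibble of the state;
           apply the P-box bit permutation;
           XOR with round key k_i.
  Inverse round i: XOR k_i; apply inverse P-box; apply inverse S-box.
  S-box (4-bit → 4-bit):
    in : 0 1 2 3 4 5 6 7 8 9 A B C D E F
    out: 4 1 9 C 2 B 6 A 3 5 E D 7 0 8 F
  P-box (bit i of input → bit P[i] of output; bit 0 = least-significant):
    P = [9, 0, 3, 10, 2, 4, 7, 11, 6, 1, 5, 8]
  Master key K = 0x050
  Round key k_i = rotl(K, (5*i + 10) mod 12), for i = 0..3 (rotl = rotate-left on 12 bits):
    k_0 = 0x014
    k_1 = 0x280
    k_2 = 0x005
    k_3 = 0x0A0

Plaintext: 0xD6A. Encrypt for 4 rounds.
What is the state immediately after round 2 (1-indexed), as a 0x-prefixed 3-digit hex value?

s_0 = plaintext = 0xD6A
s_1 = Round(s_0, k_0) = 0x48D
s_2 = Round(s_1, k_1) = 0x296
s_3 = Round(s_2, k_2) = 0x1C8
s_4 = Round(s_3, k_3) = 0x275

0x296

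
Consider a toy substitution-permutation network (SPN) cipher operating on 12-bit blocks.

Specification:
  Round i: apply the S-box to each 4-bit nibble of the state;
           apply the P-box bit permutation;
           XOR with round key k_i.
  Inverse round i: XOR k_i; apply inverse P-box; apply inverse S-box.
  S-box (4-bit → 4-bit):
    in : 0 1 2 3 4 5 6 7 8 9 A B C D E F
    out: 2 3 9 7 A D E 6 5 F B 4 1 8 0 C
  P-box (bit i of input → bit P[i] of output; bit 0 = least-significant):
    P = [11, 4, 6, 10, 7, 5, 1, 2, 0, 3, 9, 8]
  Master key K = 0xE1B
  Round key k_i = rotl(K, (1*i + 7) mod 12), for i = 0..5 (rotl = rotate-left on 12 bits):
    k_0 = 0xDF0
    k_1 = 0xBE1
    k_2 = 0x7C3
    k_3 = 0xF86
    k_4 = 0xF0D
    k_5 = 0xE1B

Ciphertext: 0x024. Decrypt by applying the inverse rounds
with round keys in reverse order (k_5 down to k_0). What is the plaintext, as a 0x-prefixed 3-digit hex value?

s_0 = ciphertext = 0x024
s_1 = InvRound(s_0, k_5) = 0x36A
s_2 = InvRound(s_1, k_4) = 0xC65
s_3 = InvRound(s_2, k_3) = 0x53B
s_4 = InvRound(s_3, k_2) = 0x717
s_5 = InvRound(s_4, k_1) = 0xE99
s_6 = InvRound(s_5, k_0) = 0x90B

0x90B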